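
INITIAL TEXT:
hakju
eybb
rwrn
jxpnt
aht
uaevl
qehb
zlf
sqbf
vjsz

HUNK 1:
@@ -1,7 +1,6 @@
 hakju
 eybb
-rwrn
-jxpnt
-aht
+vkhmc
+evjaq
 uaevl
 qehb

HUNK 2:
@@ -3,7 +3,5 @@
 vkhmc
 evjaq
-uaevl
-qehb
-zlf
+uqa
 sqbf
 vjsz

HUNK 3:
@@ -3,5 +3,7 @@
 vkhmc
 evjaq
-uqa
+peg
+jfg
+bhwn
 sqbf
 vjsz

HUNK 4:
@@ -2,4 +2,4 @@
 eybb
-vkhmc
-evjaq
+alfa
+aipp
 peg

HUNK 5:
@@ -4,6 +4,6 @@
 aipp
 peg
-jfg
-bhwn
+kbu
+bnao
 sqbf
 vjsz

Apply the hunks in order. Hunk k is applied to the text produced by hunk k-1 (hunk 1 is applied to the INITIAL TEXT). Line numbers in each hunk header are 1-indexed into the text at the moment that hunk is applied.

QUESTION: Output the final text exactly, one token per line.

Answer: hakju
eybb
alfa
aipp
peg
kbu
bnao
sqbf
vjsz

Derivation:
Hunk 1: at line 1 remove [rwrn,jxpnt,aht] add [vkhmc,evjaq] -> 9 lines: hakju eybb vkhmc evjaq uaevl qehb zlf sqbf vjsz
Hunk 2: at line 3 remove [uaevl,qehb,zlf] add [uqa] -> 7 lines: hakju eybb vkhmc evjaq uqa sqbf vjsz
Hunk 3: at line 3 remove [uqa] add [peg,jfg,bhwn] -> 9 lines: hakju eybb vkhmc evjaq peg jfg bhwn sqbf vjsz
Hunk 4: at line 2 remove [vkhmc,evjaq] add [alfa,aipp] -> 9 lines: hakju eybb alfa aipp peg jfg bhwn sqbf vjsz
Hunk 5: at line 4 remove [jfg,bhwn] add [kbu,bnao] -> 9 lines: hakju eybb alfa aipp peg kbu bnao sqbf vjsz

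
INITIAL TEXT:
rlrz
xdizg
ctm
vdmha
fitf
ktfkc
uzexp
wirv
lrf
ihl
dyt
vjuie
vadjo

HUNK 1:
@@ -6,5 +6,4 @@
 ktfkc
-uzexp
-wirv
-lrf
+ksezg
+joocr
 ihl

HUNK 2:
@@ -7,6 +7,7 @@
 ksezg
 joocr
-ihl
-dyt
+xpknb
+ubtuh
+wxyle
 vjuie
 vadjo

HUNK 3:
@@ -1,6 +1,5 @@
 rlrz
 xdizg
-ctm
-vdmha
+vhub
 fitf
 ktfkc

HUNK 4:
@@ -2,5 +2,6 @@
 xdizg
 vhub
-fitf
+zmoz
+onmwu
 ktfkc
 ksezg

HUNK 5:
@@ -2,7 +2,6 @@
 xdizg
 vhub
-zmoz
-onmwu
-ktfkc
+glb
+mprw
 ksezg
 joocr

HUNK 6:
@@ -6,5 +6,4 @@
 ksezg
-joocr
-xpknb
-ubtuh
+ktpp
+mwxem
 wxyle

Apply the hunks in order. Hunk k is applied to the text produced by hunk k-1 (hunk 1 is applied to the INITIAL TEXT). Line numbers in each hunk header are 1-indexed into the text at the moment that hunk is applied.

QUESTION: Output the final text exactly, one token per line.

Hunk 1: at line 6 remove [uzexp,wirv,lrf] add [ksezg,joocr] -> 12 lines: rlrz xdizg ctm vdmha fitf ktfkc ksezg joocr ihl dyt vjuie vadjo
Hunk 2: at line 7 remove [ihl,dyt] add [xpknb,ubtuh,wxyle] -> 13 lines: rlrz xdizg ctm vdmha fitf ktfkc ksezg joocr xpknb ubtuh wxyle vjuie vadjo
Hunk 3: at line 1 remove [ctm,vdmha] add [vhub] -> 12 lines: rlrz xdizg vhub fitf ktfkc ksezg joocr xpknb ubtuh wxyle vjuie vadjo
Hunk 4: at line 2 remove [fitf] add [zmoz,onmwu] -> 13 lines: rlrz xdizg vhub zmoz onmwu ktfkc ksezg joocr xpknb ubtuh wxyle vjuie vadjo
Hunk 5: at line 2 remove [zmoz,onmwu,ktfkc] add [glb,mprw] -> 12 lines: rlrz xdizg vhub glb mprw ksezg joocr xpknb ubtuh wxyle vjuie vadjo
Hunk 6: at line 6 remove [joocr,xpknb,ubtuh] add [ktpp,mwxem] -> 11 lines: rlrz xdizg vhub glb mprw ksezg ktpp mwxem wxyle vjuie vadjo

Answer: rlrz
xdizg
vhub
glb
mprw
ksezg
ktpp
mwxem
wxyle
vjuie
vadjo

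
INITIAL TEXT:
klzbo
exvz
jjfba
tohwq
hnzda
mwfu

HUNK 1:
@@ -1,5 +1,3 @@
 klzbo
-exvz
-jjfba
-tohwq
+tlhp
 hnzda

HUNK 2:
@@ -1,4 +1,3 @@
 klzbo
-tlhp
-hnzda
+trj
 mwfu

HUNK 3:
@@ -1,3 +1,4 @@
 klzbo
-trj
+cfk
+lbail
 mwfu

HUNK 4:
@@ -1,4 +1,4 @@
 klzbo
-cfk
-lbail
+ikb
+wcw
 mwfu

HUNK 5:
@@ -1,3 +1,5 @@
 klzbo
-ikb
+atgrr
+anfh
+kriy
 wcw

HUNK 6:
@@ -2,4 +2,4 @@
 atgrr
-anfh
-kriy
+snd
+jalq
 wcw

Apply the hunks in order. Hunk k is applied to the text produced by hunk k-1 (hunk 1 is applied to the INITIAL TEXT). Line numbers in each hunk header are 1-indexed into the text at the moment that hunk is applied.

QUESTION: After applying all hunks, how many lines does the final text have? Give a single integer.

Hunk 1: at line 1 remove [exvz,jjfba,tohwq] add [tlhp] -> 4 lines: klzbo tlhp hnzda mwfu
Hunk 2: at line 1 remove [tlhp,hnzda] add [trj] -> 3 lines: klzbo trj mwfu
Hunk 3: at line 1 remove [trj] add [cfk,lbail] -> 4 lines: klzbo cfk lbail mwfu
Hunk 4: at line 1 remove [cfk,lbail] add [ikb,wcw] -> 4 lines: klzbo ikb wcw mwfu
Hunk 5: at line 1 remove [ikb] add [atgrr,anfh,kriy] -> 6 lines: klzbo atgrr anfh kriy wcw mwfu
Hunk 6: at line 2 remove [anfh,kriy] add [snd,jalq] -> 6 lines: klzbo atgrr snd jalq wcw mwfu
Final line count: 6

Answer: 6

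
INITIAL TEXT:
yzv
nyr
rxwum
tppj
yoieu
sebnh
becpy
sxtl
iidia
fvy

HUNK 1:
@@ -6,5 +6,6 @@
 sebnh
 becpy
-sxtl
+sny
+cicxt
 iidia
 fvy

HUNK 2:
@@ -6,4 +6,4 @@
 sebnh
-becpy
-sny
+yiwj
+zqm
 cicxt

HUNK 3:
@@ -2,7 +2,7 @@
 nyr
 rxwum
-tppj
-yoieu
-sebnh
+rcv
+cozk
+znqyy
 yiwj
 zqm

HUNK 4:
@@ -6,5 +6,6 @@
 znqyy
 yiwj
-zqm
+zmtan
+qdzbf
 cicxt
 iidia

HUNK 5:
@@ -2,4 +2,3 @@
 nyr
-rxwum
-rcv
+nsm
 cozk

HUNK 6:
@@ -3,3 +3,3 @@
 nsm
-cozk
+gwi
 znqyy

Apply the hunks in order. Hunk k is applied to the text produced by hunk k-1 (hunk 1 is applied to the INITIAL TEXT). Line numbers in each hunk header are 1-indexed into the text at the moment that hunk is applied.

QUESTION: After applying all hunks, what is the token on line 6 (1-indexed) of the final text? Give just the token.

Hunk 1: at line 6 remove [sxtl] add [sny,cicxt] -> 11 lines: yzv nyr rxwum tppj yoieu sebnh becpy sny cicxt iidia fvy
Hunk 2: at line 6 remove [becpy,sny] add [yiwj,zqm] -> 11 lines: yzv nyr rxwum tppj yoieu sebnh yiwj zqm cicxt iidia fvy
Hunk 3: at line 2 remove [tppj,yoieu,sebnh] add [rcv,cozk,znqyy] -> 11 lines: yzv nyr rxwum rcv cozk znqyy yiwj zqm cicxt iidia fvy
Hunk 4: at line 6 remove [zqm] add [zmtan,qdzbf] -> 12 lines: yzv nyr rxwum rcv cozk znqyy yiwj zmtan qdzbf cicxt iidia fvy
Hunk 5: at line 2 remove [rxwum,rcv] add [nsm] -> 11 lines: yzv nyr nsm cozk znqyy yiwj zmtan qdzbf cicxt iidia fvy
Hunk 6: at line 3 remove [cozk] add [gwi] -> 11 lines: yzv nyr nsm gwi znqyy yiwj zmtan qdzbf cicxt iidia fvy
Final line 6: yiwj

Answer: yiwj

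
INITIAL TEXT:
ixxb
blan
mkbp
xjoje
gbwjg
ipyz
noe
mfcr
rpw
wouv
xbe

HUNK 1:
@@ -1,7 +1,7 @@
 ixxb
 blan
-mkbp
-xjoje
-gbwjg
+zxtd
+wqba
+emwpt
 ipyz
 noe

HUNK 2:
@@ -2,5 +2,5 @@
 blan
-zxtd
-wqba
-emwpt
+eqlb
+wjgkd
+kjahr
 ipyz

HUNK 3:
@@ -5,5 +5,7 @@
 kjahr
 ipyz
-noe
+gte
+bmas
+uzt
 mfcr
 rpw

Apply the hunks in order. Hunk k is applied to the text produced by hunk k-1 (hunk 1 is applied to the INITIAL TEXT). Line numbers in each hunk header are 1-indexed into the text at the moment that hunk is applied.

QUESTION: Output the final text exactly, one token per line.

Answer: ixxb
blan
eqlb
wjgkd
kjahr
ipyz
gte
bmas
uzt
mfcr
rpw
wouv
xbe

Derivation:
Hunk 1: at line 1 remove [mkbp,xjoje,gbwjg] add [zxtd,wqba,emwpt] -> 11 lines: ixxb blan zxtd wqba emwpt ipyz noe mfcr rpw wouv xbe
Hunk 2: at line 2 remove [zxtd,wqba,emwpt] add [eqlb,wjgkd,kjahr] -> 11 lines: ixxb blan eqlb wjgkd kjahr ipyz noe mfcr rpw wouv xbe
Hunk 3: at line 5 remove [noe] add [gte,bmas,uzt] -> 13 lines: ixxb blan eqlb wjgkd kjahr ipyz gte bmas uzt mfcr rpw wouv xbe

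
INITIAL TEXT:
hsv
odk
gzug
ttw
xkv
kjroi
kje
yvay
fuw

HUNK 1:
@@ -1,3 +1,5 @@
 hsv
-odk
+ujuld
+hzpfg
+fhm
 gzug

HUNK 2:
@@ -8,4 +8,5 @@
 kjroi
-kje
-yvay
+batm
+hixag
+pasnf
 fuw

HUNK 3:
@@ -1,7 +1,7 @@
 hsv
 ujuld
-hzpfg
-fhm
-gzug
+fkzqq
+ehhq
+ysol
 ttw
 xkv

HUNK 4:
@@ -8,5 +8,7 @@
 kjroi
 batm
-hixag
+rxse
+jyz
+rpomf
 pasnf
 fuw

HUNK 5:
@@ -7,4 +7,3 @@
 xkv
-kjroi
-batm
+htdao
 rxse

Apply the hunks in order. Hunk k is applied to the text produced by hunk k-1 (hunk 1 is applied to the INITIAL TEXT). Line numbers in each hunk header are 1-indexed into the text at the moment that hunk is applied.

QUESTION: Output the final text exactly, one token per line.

Answer: hsv
ujuld
fkzqq
ehhq
ysol
ttw
xkv
htdao
rxse
jyz
rpomf
pasnf
fuw

Derivation:
Hunk 1: at line 1 remove [odk] add [ujuld,hzpfg,fhm] -> 11 lines: hsv ujuld hzpfg fhm gzug ttw xkv kjroi kje yvay fuw
Hunk 2: at line 8 remove [kje,yvay] add [batm,hixag,pasnf] -> 12 lines: hsv ujuld hzpfg fhm gzug ttw xkv kjroi batm hixag pasnf fuw
Hunk 3: at line 1 remove [hzpfg,fhm,gzug] add [fkzqq,ehhq,ysol] -> 12 lines: hsv ujuld fkzqq ehhq ysol ttw xkv kjroi batm hixag pasnf fuw
Hunk 4: at line 8 remove [hixag] add [rxse,jyz,rpomf] -> 14 lines: hsv ujuld fkzqq ehhq ysol ttw xkv kjroi batm rxse jyz rpomf pasnf fuw
Hunk 5: at line 7 remove [kjroi,batm] add [htdao] -> 13 lines: hsv ujuld fkzqq ehhq ysol ttw xkv htdao rxse jyz rpomf pasnf fuw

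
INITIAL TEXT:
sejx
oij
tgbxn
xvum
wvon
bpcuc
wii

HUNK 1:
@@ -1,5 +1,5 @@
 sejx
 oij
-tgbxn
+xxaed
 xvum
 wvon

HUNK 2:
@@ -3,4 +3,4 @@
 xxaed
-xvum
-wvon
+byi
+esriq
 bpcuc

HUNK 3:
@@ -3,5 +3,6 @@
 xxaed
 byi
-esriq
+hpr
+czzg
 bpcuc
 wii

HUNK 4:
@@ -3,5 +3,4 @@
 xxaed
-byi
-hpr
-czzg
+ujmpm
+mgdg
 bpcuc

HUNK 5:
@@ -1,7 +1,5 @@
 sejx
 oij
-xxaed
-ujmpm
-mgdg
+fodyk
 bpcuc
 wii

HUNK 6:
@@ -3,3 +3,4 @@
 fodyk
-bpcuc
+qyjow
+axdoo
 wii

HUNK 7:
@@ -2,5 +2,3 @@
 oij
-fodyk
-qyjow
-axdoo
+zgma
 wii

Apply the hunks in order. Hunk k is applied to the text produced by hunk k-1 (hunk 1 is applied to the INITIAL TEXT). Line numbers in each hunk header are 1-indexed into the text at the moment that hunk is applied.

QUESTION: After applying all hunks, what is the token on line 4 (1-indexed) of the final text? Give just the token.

Hunk 1: at line 1 remove [tgbxn] add [xxaed] -> 7 lines: sejx oij xxaed xvum wvon bpcuc wii
Hunk 2: at line 3 remove [xvum,wvon] add [byi,esriq] -> 7 lines: sejx oij xxaed byi esriq bpcuc wii
Hunk 3: at line 3 remove [esriq] add [hpr,czzg] -> 8 lines: sejx oij xxaed byi hpr czzg bpcuc wii
Hunk 4: at line 3 remove [byi,hpr,czzg] add [ujmpm,mgdg] -> 7 lines: sejx oij xxaed ujmpm mgdg bpcuc wii
Hunk 5: at line 1 remove [xxaed,ujmpm,mgdg] add [fodyk] -> 5 lines: sejx oij fodyk bpcuc wii
Hunk 6: at line 3 remove [bpcuc] add [qyjow,axdoo] -> 6 lines: sejx oij fodyk qyjow axdoo wii
Hunk 7: at line 2 remove [fodyk,qyjow,axdoo] add [zgma] -> 4 lines: sejx oij zgma wii
Final line 4: wii

Answer: wii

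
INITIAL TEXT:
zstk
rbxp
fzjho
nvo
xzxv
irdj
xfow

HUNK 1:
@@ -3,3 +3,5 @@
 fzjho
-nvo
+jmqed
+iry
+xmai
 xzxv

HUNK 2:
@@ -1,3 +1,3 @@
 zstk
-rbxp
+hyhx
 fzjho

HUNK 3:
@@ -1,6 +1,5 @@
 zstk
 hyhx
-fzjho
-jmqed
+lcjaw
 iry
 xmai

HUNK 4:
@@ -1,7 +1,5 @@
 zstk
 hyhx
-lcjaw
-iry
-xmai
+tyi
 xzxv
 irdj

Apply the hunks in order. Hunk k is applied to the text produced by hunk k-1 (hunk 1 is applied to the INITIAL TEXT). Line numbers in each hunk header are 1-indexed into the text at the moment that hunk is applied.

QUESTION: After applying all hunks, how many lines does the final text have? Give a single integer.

Answer: 6

Derivation:
Hunk 1: at line 3 remove [nvo] add [jmqed,iry,xmai] -> 9 lines: zstk rbxp fzjho jmqed iry xmai xzxv irdj xfow
Hunk 2: at line 1 remove [rbxp] add [hyhx] -> 9 lines: zstk hyhx fzjho jmqed iry xmai xzxv irdj xfow
Hunk 3: at line 1 remove [fzjho,jmqed] add [lcjaw] -> 8 lines: zstk hyhx lcjaw iry xmai xzxv irdj xfow
Hunk 4: at line 1 remove [lcjaw,iry,xmai] add [tyi] -> 6 lines: zstk hyhx tyi xzxv irdj xfow
Final line count: 6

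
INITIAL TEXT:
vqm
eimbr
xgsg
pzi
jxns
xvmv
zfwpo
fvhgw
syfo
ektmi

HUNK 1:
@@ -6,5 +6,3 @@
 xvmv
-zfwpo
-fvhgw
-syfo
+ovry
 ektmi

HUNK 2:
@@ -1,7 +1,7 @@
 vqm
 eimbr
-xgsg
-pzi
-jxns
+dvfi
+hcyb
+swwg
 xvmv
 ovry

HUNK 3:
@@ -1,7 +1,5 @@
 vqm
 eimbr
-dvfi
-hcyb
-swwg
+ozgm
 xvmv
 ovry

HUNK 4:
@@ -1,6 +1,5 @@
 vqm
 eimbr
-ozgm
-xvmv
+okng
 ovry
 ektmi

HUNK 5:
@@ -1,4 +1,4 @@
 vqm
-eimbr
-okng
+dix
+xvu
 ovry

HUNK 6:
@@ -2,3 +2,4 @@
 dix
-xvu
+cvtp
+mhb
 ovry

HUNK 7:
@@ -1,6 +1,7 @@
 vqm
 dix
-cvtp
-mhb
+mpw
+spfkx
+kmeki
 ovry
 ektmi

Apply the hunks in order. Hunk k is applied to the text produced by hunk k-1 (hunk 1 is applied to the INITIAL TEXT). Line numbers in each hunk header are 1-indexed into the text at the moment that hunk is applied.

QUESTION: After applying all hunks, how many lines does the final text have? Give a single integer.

Hunk 1: at line 6 remove [zfwpo,fvhgw,syfo] add [ovry] -> 8 lines: vqm eimbr xgsg pzi jxns xvmv ovry ektmi
Hunk 2: at line 1 remove [xgsg,pzi,jxns] add [dvfi,hcyb,swwg] -> 8 lines: vqm eimbr dvfi hcyb swwg xvmv ovry ektmi
Hunk 3: at line 1 remove [dvfi,hcyb,swwg] add [ozgm] -> 6 lines: vqm eimbr ozgm xvmv ovry ektmi
Hunk 4: at line 1 remove [ozgm,xvmv] add [okng] -> 5 lines: vqm eimbr okng ovry ektmi
Hunk 5: at line 1 remove [eimbr,okng] add [dix,xvu] -> 5 lines: vqm dix xvu ovry ektmi
Hunk 6: at line 2 remove [xvu] add [cvtp,mhb] -> 6 lines: vqm dix cvtp mhb ovry ektmi
Hunk 7: at line 1 remove [cvtp,mhb] add [mpw,spfkx,kmeki] -> 7 lines: vqm dix mpw spfkx kmeki ovry ektmi
Final line count: 7

Answer: 7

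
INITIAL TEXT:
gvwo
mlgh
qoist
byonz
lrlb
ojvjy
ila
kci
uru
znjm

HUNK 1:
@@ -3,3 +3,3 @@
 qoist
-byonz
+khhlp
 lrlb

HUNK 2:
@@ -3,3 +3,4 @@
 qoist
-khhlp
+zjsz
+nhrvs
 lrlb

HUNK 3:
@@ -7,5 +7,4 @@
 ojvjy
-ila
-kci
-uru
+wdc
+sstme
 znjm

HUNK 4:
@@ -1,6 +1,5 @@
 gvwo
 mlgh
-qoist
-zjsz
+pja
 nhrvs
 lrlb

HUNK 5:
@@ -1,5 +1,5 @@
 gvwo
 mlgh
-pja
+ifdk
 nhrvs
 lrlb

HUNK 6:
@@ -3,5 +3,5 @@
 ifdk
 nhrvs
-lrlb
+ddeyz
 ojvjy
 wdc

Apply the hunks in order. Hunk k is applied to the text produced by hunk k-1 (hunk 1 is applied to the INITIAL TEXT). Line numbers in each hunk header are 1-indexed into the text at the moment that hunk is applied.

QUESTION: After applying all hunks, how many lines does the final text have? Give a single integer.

Hunk 1: at line 3 remove [byonz] add [khhlp] -> 10 lines: gvwo mlgh qoist khhlp lrlb ojvjy ila kci uru znjm
Hunk 2: at line 3 remove [khhlp] add [zjsz,nhrvs] -> 11 lines: gvwo mlgh qoist zjsz nhrvs lrlb ojvjy ila kci uru znjm
Hunk 3: at line 7 remove [ila,kci,uru] add [wdc,sstme] -> 10 lines: gvwo mlgh qoist zjsz nhrvs lrlb ojvjy wdc sstme znjm
Hunk 4: at line 1 remove [qoist,zjsz] add [pja] -> 9 lines: gvwo mlgh pja nhrvs lrlb ojvjy wdc sstme znjm
Hunk 5: at line 1 remove [pja] add [ifdk] -> 9 lines: gvwo mlgh ifdk nhrvs lrlb ojvjy wdc sstme znjm
Hunk 6: at line 3 remove [lrlb] add [ddeyz] -> 9 lines: gvwo mlgh ifdk nhrvs ddeyz ojvjy wdc sstme znjm
Final line count: 9

Answer: 9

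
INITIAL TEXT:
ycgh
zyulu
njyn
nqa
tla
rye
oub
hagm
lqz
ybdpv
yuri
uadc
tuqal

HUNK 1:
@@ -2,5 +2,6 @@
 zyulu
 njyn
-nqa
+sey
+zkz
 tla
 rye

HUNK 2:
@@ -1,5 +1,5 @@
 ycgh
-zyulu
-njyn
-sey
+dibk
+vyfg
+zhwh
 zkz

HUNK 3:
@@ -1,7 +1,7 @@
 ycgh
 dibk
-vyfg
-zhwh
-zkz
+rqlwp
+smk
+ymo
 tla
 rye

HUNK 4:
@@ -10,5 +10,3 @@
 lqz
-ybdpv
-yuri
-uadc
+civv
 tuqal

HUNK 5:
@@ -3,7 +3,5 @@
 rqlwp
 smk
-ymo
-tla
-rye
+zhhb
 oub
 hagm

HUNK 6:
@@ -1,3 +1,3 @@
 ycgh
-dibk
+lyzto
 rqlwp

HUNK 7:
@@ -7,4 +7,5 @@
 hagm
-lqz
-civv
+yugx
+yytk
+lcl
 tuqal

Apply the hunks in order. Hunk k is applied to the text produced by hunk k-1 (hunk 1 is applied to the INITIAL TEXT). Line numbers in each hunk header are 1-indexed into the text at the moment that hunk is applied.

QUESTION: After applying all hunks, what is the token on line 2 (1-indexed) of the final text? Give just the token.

Hunk 1: at line 2 remove [nqa] add [sey,zkz] -> 14 lines: ycgh zyulu njyn sey zkz tla rye oub hagm lqz ybdpv yuri uadc tuqal
Hunk 2: at line 1 remove [zyulu,njyn,sey] add [dibk,vyfg,zhwh] -> 14 lines: ycgh dibk vyfg zhwh zkz tla rye oub hagm lqz ybdpv yuri uadc tuqal
Hunk 3: at line 1 remove [vyfg,zhwh,zkz] add [rqlwp,smk,ymo] -> 14 lines: ycgh dibk rqlwp smk ymo tla rye oub hagm lqz ybdpv yuri uadc tuqal
Hunk 4: at line 10 remove [ybdpv,yuri,uadc] add [civv] -> 12 lines: ycgh dibk rqlwp smk ymo tla rye oub hagm lqz civv tuqal
Hunk 5: at line 3 remove [ymo,tla,rye] add [zhhb] -> 10 lines: ycgh dibk rqlwp smk zhhb oub hagm lqz civv tuqal
Hunk 6: at line 1 remove [dibk] add [lyzto] -> 10 lines: ycgh lyzto rqlwp smk zhhb oub hagm lqz civv tuqal
Hunk 7: at line 7 remove [lqz,civv] add [yugx,yytk,lcl] -> 11 lines: ycgh lyzto rqlwp smk zhhb oub hagm yugx yytk lcl tuqal
Final line 2: lyzto

Answer: lyzto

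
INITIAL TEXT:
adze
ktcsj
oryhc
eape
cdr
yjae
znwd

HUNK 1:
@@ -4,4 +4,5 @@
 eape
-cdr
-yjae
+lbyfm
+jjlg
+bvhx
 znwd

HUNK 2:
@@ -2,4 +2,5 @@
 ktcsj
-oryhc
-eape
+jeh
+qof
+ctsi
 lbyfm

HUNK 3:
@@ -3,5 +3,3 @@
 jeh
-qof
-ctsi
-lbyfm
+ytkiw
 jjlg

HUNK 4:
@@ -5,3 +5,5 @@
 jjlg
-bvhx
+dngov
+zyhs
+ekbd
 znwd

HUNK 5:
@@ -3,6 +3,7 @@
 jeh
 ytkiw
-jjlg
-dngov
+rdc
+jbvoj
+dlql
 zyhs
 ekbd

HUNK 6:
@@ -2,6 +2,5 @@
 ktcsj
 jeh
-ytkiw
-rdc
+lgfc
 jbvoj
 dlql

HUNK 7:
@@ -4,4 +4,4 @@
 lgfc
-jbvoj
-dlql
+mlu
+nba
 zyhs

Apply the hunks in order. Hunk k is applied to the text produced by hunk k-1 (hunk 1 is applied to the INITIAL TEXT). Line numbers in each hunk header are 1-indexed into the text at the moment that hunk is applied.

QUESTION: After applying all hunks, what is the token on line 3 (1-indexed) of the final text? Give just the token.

Answer: jeh

Derivation:
Hunk 1: at line 4 remove [cdr,yjae] add [lbyfm,jjlg,bvhx] -> 8 lines: adze ktcsj oryhc eape lbyfm jjlg bvhx znwd
Hunk 2: at line 2 remove [oryhc,eape] add [jeh,qof,ctsi] -> 9 lines: adze ktcsj jeh qof ctsi lbyfm jjlg bvhx znwd
Hunk 3: at line 3 remove [qof,ctsi,lbyfm] add [ytkiw] -> 7 lines: adze ktcsj jeh ytkiw jjlg bvhx znwd
Hunk 4: at line 5 remove [bvhx] add [dngov,zyhs,ekbd] -> 9 lines: adze ktcsj jeh ytkiw jjlg dngov zyhs ekbd znwd
Hunk 5: at line 3 remove [jjlg,dngov] add [rdc,jbvoj,dlql] -> 10 lines: adze ktcsj jeh ytkiw rdc jbvoj dlql zyhs ekbd znwd
Hunk 6: at line 2 remove [ytkiw,rdc] add [lgfc] -> 9 lines: adze ktcsj jeh lgfc jbvoj dlql zyhs ekbd znwd
Hunk 7: at line 4 remove [jbvoj,dlql] add [mlu,nba] -> 9 lines: adze ktcsj jeh lgfc mlu nba zyhs ekbd znwd
Final line 3: jeh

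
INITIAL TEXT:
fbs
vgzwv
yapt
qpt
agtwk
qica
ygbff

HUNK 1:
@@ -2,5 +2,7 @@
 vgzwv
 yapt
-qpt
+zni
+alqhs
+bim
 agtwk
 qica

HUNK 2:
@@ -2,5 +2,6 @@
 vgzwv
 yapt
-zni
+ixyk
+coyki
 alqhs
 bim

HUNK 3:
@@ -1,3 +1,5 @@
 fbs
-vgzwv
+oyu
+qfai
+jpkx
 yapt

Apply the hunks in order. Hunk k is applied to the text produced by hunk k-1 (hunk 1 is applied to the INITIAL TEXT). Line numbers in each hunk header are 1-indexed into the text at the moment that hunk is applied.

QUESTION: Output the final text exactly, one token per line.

Answer: fbs
oyu
qfai
jpkx
yapt
ixyk
coyki
alqhs
bim
agtwk
qica
ygbff

Derivation:
Hunk 1: at line 2 remove [qpt] add [zni,alqhs,bim] -> 9 lines: fbs vgzwv yapt zni alqhs bim agtwk qica ygbff
Hunk 2: at line 2 remove [zni] add [ixyk,coyki] -> 10 lines: fbs vgzwv yapt ixyk coyki alqhs bim agtwk qica ygbff
Hunk 3: at line 1 remove [vgzwv] add [oyu,qfai,jpkx] -> 12 lines: fbs oyu qfai jpkx yapt ixyk coyki alqhs bim agtwk qica ygbff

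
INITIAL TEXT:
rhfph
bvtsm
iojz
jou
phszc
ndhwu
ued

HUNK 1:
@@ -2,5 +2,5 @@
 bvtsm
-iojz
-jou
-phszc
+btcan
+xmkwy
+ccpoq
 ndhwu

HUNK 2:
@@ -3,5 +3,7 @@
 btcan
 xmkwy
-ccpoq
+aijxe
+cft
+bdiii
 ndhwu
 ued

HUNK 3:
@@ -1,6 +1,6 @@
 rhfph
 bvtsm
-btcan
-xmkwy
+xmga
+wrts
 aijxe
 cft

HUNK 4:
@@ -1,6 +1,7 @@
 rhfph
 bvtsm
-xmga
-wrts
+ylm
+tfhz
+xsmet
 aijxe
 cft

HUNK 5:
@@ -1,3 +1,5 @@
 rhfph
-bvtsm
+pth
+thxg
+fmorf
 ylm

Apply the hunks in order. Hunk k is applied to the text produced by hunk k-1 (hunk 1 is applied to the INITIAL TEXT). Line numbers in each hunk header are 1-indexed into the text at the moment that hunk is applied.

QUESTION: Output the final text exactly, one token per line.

Answer: rhfph
pth
thxg
fmorf
ylm
tfhz
xsmet
aijxe
cft
bdiii
ndhwu
ued

Derivation:
Hunk 1: at line 2 remove [iojz,jou,phszc] add [btcan,xmkwy,ccpoq] -> 7 lines: rhfph bvtsm btcan xmkwy ccpoq ndhwu ued
Hunk 2: at line 3 remove [ccpoq] add [aijxe,cft,bdiii] -> 9 lines: rhfph bvtsm btcan xmkwy aijxe cft bdiii ndhwu ued
Hunk 3: at line 1 remove [btcan,xmkwy] add [xmga,wrts] -> 9 lines: rhfph bvtsm xmga wrts aijxe cft bdiii ndhwu ued
Hunk 4: at line 1 remove [xmga,wrts] add [ylm,tfhz,xsmet] -> 10 lines: rhfph bvtsm ylm tfhz xsmet aijxe cft bdiii ndhwu ued
Hunk 5: at line 1 remove [bvtsm] add [pth,thxg,fmorf] -> 12 lines: rhfph pth thxg fmorf ylm tfhz xsmet aijxe cft bdiii ndhwu ued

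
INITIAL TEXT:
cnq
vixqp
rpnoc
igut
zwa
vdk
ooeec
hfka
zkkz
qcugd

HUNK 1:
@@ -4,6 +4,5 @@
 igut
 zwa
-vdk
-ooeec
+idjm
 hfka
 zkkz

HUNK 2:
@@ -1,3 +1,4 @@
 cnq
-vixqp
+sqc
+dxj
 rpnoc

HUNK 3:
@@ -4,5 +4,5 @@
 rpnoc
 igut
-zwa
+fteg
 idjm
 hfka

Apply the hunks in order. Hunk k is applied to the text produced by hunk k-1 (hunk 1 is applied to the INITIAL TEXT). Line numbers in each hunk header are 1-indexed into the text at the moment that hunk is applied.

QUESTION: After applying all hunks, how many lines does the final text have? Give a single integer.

Answer: 10

Derivation:
Hunk 1: at line 4 remove [vdk,ooeec] add [idjm] -> 9 lines: cnq vixqp rpnoc igut zwa idjm hfka zkkz qcugd
Hunk 2: at line 1 remove [vixqp] add [sqc,dxj] -> 10 lines: cnq sqc dxj rpnoc igut zwa idjm hfka zkkz qcugd
Hunk 3: at line 4 remove [zwa] add [fteg] -> 10 lines: cnq sqc dxj rpnoc igut fteg idjm hfka zkkz qcugd
Final line count: 10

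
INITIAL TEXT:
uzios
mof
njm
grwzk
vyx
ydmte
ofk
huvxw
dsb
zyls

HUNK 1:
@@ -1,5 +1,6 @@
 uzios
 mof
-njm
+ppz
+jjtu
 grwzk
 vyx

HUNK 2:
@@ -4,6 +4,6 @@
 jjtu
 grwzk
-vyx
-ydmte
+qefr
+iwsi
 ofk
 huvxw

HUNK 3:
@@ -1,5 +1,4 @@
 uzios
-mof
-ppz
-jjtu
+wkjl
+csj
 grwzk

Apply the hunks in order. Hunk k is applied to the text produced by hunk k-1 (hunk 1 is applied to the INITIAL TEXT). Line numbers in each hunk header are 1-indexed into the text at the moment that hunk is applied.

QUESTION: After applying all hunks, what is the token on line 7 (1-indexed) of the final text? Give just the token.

Hunk 1: at line 1 remove [njm] add [ppz,jjtu] -> 11 lines: uzios mof ppz jjtu grwzk vyx ydmte ofk huvxw dsb zyls
Hunk 2: at line 4 remove [vyx,ydmte] add [qefr,iwsi] -> 11 lines: uzios mof ppz jjtu grwzk qefr iwsi ofk huvxw dsb zyls
Hunk 3: at line 1 remove [mof,ppz,jjtu] add [wkjl,csj] -> 10 lines: uzios wkjl csj grwzk qefr iwsi ofk huvxw dsb zyls
Final line 7: ofk

Answer: ofk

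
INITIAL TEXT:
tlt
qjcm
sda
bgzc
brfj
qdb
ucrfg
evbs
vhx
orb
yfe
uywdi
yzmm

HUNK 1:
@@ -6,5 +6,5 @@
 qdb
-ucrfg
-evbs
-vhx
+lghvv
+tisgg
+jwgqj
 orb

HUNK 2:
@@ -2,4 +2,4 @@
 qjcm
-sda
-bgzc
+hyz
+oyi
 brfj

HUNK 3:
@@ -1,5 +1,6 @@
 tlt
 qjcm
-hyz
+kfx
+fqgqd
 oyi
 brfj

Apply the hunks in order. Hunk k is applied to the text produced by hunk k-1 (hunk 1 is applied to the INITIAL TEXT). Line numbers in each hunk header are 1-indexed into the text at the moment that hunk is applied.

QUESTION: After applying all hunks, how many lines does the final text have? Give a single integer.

Answer: 14

Derivation:
Hunk 1: at line 6 remove [ucrfg,evbs,vhx] add [lghvv,tisgg,jwgqj] -> 13 lines: tlt qjcm sda bgzc brfj qdb lghvv tisgg jwgqj orb yfe uywdi yzmm
Hunk 2: at line 2 remove [sda,bgzc] add [hyz,oyi] -> 13 lines: tlt qjcm hyz oyi brfj qdb lghvv tisgg jwgqj orb yfe uywdi yzmm
Hunk 3: at line 1 remove [hyz] add [kfx,fqgqd] -> 14 lines: tlt qjcm kfx fqgqd oyi brfj qdb lghvv tisgg jwgqj orb yfe uywdi yzmm
Final line count: 14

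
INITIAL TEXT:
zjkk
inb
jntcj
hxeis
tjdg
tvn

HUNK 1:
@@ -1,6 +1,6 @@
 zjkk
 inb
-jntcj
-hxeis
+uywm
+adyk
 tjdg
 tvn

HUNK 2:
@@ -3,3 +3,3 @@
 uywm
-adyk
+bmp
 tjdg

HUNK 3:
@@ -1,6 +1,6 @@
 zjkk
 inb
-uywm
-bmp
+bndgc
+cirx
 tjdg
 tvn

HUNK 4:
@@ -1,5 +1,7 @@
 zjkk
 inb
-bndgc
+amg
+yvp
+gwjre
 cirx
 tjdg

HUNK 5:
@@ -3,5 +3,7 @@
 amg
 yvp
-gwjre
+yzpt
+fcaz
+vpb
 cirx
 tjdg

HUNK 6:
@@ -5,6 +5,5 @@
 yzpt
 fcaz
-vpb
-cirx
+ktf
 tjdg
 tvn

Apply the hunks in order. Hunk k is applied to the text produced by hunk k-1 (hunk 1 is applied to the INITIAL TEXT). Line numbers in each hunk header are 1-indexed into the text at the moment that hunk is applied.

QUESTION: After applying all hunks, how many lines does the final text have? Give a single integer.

Hunk 1: at line 1 remove [jntcj,hxeis] add [uywm,adyk] -> 6 lines: zjkk inb uywm adyk tjdg tvn
Hunk 2: at line 3 remove [adyk] add [bmp] -> 6 lines: zjkk inb uywm bmp tjdg tvn
Hunk 3: at line 1 remove [uywm,bmp] add [bndgc,cirx] -> 6 lines: zjkk inb bndgc cirx tjdg tvn
Hunk 4: at line 1 remove [bndgc] add [amg,yvp,gwjre] -> 8 lines: zjkk inb amg yvp gwjre cirx tjdg tvn
Hunk 5: at line 3 remove [gwjre] add [yzpt,fcaz,vpb] -> 10 lines: zjkk inb amg yvp yzpt fcaz vpb cirx tjdg tvn
Hunk 6: at line 5 remove [vpb,cirx] add [ktf] -> 9 lines: zjkk inb amg yvp yzpt fcaz ktf tjdg tvn
Final line count: 9

Answer: 9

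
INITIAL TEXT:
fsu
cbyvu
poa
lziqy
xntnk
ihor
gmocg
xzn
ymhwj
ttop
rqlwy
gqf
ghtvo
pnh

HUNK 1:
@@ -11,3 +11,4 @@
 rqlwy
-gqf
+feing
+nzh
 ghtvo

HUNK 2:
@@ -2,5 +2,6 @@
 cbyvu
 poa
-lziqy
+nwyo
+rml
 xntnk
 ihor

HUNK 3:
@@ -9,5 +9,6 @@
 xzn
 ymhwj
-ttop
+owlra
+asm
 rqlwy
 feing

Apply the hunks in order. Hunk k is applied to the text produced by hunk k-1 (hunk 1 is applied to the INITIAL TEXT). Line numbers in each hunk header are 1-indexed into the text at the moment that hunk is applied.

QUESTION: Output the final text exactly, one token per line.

Hunk 1: at line 11 remove [gqf] add [feing,nzh] -> 15 lines: fsu cbyvu poa lziqy xntnk ihor gmocg xzn ymhwj ttop rqlwy feing nzh ghtvo pnh
Hunk 2: at line 2 remove [lziqy] add [nwyo,rml] -> 16 lines: fsu cbyvu poa nwyo rml xntnk ihor gmocg xzn ymhwj ttop rqlwy feing nzh ghtvo pnh
Hunk 3: at line 9 remove [ttop] add [owlra,asm] -> 17 lines: fsu cbyvu poa nwyo rml xntnk ihor gmocg xzn ymhwj owlra asm rqlwy feing nzh ghtvo pnh

Answer: fsu
cbyvu
poa
nwyo
rml
xntnk
ihor
gmocg
xzn
ymhwj
owlra
asm
rqlwy
feing
nzh
ghtvo
pnh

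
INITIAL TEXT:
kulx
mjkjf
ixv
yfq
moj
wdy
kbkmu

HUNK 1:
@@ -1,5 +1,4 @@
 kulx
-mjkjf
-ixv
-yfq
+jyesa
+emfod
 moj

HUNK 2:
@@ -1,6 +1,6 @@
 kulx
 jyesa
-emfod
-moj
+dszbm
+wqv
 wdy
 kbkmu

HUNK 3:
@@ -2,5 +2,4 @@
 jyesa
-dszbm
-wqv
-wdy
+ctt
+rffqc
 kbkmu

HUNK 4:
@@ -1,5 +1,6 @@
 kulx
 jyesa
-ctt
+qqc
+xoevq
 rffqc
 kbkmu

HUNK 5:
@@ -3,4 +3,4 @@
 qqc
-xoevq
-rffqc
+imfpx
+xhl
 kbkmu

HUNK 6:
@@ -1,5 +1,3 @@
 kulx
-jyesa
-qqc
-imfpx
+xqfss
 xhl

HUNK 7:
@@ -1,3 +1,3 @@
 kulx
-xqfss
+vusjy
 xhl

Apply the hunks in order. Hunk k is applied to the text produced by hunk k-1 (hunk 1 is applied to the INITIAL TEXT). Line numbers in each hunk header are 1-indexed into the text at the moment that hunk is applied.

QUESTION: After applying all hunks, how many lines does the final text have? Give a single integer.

Hunk 1: at line 1 remove [mjkjf,ixv,yfq] add [jyesa,emfod] -> 6 lines: kulx jyesa emfod moj wdy kbkmu
Hunk 2: at line 1 remove [emfod,moj] add [dszbm,wqv] -> 6 lines: kulx jyesa dszbm wqv wdy kbkmu
Hunk 3: at line 2 remove [dszbm,wqv,wdy] add [ctt,rffqc] -> 5 lines: kulx jyesa ctt rffqc kbkmu
Hunk 4: at line 1 remove [ctt] add [qqc,xoevq] -> 6 lines: kulx jyesa qqc xoevq rffqc kbkmu
Hunk 5: at line 3 remove [xoevq,rffqc] add [imfpx,xhl] -> 6 lines: kulx jyesa qqc imfpx xhl kbkmu
Hunk 6: at line 1 remove [jyesa,qqc,imfpx] add [xqfss] -> 4 lines: kulx xqfss xhl kbkmu
Hunk 7: at line 1 remove [xqfss] add [vusjy] -> 4 lines: kulx vusjy xhl kbkmu
Final line count: 4

Answer: 4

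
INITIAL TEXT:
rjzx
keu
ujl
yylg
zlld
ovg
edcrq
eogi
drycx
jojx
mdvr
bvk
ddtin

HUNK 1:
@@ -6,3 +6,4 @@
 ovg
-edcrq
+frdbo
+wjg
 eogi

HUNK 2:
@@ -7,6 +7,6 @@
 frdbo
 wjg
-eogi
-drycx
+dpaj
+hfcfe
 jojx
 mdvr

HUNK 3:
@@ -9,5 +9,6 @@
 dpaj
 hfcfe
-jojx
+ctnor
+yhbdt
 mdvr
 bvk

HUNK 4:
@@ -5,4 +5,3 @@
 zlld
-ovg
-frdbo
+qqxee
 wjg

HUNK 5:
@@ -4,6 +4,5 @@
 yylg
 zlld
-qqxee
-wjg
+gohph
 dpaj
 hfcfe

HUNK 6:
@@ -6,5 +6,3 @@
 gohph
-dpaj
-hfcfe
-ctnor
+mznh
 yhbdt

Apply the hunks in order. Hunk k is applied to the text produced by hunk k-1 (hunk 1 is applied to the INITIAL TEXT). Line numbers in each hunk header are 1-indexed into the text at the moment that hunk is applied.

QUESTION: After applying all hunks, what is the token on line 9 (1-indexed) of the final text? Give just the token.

Answer: mdvr

Derivation:
Hunk 1: at line 6 remove [edcrq] add [frdbo,wjg] -> 14 lines: rjzx keu ujl yylg zlld ovg frdbo wjg eogi drycx jojx mdvr bvk ddtin
Hunk 2: at line 7 remove [eogi,drycx] add [dpaj,hfcfe] -> 14 lines: rjzx keu ujl yylg zlld ovg frdbo wjg dpaj hfcfe jojx mdvr bvk ddtin
Hunk 3: at line 9 remove [jojx] add [ctnor,yhbdt] -> 15 lines: rjzx keu ujl yylg zlld ovg frdbo wjg dpaj hfcfe ctnor yhbdt mdvr bvk ddtin
Hunk 4: at line 5 remove [ovg,frdbo] add [qqxee] -> 14 lines: rjzx keu ujl yylg zlld qqxee wjg dpaj hfcfe ctnor yhbdt mdvr bvk ddtin
Hunk 5: at line 4 remove [qqxee,wjg] add [gohph] -> 13 lines: rjzx keu ujl yylg zlld gohph dpaj hfcfe ctnor yhbdt mdvr bvk ddtin
Hunk 6: at line 6 remove [dpaj,hfcfe,ctnor] add [mznh] -> 11 lines: rjzx keu ujl yylg zlld gohph mznh yhbdt mdvr bvk ddtin
Final line 9: mdvr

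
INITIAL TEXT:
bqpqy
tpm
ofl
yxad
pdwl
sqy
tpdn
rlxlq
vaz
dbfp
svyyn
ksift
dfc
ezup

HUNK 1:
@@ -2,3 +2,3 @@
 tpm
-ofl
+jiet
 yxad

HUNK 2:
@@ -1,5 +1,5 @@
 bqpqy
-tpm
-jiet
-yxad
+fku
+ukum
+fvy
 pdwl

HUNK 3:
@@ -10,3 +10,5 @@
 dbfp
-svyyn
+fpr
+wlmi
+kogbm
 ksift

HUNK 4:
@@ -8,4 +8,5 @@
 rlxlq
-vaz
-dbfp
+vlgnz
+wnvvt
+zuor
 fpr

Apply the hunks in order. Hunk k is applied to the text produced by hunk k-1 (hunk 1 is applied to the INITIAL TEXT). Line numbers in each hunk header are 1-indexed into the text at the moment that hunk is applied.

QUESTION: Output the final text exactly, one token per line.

Hunk 1: at line 2 remove [ofl] add [jiet] -> 14 lines: bqpqy tpm jiet yxad pdwl sqy tpdn rlxlq vaz dbfp svyyn ksift dfc ezup
Hunk 2: at line 1 remove [tpm,jiet,yxad] add [fku,ukum,fvy] -> 14 lines: bqpqy fku ukum fvy pdwl sqy tpdn rlxlq vaz dbfp svyyn ksift dfc ezup
Hunk 3: at line 10 remove [svyyn] add [fpr,wlmi,kogbm] -> 16 lines: bqpqy fku ukum fvy pdwl sqy tpdn rlxlq vaz dbfp fpr wlmi kogbm ksift dfc ezup
Hunk 4: at line 8 remove [vaz,dbfp] add [vlgnz,wnvvt,zuor] -> 17 lines: bqpqy fku ukum fvy pdwl sqy tpdn rlxlq vlgnz wnvvt zuor fpr wlmi kogbm ksift dfc ezup

Answer: bqpqy
fku
ukum
fvy
pdwl
sqy
tpdn
rlxlq
vlgnz
wnvvt
zuor
fpr
wlmi
kogbm
ksift
dfc
ezup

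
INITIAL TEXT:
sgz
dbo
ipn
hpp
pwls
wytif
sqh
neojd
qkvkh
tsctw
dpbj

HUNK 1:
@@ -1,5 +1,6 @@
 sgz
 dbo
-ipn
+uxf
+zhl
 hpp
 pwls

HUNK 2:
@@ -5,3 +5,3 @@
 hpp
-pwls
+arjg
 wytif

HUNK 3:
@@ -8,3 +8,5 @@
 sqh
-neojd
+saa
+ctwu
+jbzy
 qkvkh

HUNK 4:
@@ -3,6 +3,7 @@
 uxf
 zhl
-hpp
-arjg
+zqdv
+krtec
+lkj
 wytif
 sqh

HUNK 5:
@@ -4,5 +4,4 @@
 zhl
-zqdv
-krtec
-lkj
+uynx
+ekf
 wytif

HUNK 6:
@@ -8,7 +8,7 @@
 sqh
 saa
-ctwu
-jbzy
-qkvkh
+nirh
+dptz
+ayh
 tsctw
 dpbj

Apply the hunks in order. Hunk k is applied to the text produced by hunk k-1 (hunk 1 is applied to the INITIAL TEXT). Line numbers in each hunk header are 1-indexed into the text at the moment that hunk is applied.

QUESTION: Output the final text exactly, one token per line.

Hunk 1: at line 1 remove [ipn] add [uxf,zhl] -> 12 lines: sgz dbo uxf zhl hpp pwls wytif sqh neojd qkvkh tsctw dpbj
Hunk 2: at line 5 remove [pwls] add [arjg] -> 12 lines: sgz dbo uxf zhl hpp arjg wytif sqh neojd qkvkh tsctw dpbj
Hunk 3: at line 8 remove [neojd] add [saa,ctwu,jbzy] -> 14 lines: sgz dbo uxf zhl hpp arjg wytif sqh saa ctwu jbzy qkvkh tsctw dpbj
Hunk 4: at line 3 remove [hpp,arjg] add [zqdv,krtec,lkj] -> 15 lines: sgz dbo uxf zhl zqdv krtec lkj wytif sqh saa ctwu jbzy qkvkh tsctw dpbj
Hunk 5: at line 4 remove [zqdv,krtec,lkj] add [uynx,ekf] -> 14 lines: sgz dbo uxf zhl uynx ekf wytif sqh saa ctwu jbzy qkvkh tsctw dpbj
Hunk 6: at line 8 remove [ctwu,jbzy,qkvkh] add [nirh,dptz,ayh] -> 14 lines: sgz dbo uxf zhl uynx ekf wytif sqh saa nirh dptz ayh tsctw dpbj

Answer: sgz
dbo
uxf
zhl
uynx
ekf
wytif
sqh
saa
nirh
dptz
ayh
tsctw
dpbj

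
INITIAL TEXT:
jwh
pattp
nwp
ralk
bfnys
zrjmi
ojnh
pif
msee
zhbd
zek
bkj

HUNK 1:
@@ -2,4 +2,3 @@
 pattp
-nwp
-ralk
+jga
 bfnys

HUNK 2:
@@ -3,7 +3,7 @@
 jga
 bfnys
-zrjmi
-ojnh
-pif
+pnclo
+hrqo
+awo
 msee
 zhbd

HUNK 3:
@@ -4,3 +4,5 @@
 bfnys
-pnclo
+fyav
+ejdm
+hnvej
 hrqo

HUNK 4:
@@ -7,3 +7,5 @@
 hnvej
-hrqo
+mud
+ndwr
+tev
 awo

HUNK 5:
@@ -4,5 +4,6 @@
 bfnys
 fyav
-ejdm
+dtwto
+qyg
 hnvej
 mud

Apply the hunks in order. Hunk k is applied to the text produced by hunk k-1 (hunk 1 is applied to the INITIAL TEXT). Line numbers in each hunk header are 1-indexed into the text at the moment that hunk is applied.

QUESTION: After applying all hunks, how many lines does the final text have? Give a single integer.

Hunk 1: at line 2 remove [nwp,ralk] add [jga] -> 11 lines: jwh pattp jga bfnys zrjmi ojnh pif msee zhbd zek bkj
Hunk 2: at line 3 remove [zrjmi,ojnh,pif] add [pnclo,hrqo,awo] -> 11 lines: jwh pattp jga bfnys pnclo hrqo awo msee zhbd zek bkj
Hunk 3: at line 4 remove [pnclo] add [fyav,ejdm,hnvej] -> 13 lines: jwh pattp jga bfnys fyav ejdm hnvej hrqo awo msee zhbd zek bkj
Hunk 4: at line 7 remove [hrqo] add [mud,ndwr,tev] -> 15 lines: jwh pattp jga bfnys fyav ejdm hnvej mud ndwr tev awo msee zhbd zek bkj
Hunk 5: at line 4 remove [ejdm] add [dtwto,qyg] -> 16 lines: jwh pattp jga bfnys fyav dtwto qyg hnvej mud ndwr tev awo msee zhbd zek bkj
Final line count: 16

Answer: 16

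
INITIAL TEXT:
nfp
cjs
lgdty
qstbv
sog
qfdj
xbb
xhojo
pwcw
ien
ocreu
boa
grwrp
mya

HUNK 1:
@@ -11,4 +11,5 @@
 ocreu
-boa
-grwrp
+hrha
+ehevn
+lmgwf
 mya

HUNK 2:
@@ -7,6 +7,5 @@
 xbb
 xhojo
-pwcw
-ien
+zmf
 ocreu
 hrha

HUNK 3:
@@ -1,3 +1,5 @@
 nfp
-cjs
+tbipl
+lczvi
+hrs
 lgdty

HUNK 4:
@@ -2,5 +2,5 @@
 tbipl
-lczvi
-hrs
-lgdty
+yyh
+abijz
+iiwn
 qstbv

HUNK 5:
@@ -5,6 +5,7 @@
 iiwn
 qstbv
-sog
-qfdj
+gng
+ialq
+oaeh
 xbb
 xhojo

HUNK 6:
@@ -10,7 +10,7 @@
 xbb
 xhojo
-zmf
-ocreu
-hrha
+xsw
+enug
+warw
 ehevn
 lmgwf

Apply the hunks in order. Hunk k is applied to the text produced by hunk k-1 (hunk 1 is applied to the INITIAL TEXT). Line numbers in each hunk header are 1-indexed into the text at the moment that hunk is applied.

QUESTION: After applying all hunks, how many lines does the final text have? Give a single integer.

Answer: 17

Derivation:
Hunk 1: at line 11 remove [boa,grwrp] add [hrha,ehevn,lmgwf] -> 15 lines: nfp cjs lgdty qstbv sog qfdj xbb xhojo pwcw ien ocreu hrha ehevn lmgwf mya
Hunk 2: at line 7 remove [pwcw,ien] add [zmf] -> 14 lines: nfp cjs lgdty qstbv sog qfdj xbb xhojo zmf ocreu hrha ehevn lmgwf mya
Hunk 3: at line 1 remove [cjs] add [tbipl,lczvi,hrs] -> 16 lines: nfp tbipl lczvi hrs lgdty qstbv sog qfdj xbb xhojo zmf ocreu hrha ehevn lmgwf mya
Hunk 4: at line 2 remove [lczvi,hrs,lgdty] add [yyh,abijz,iiwn] -> 16 lines: nfp tbipl yyh abijz iiwn qstbv sog qfdj xbb xhojo zmf ocreu hrha ehevn lmgwf mya
Hunk 5: at line 5 remove [sog,qfdj] add [gng,ialq,oaeh] -> 17 lines: nfp tbipl yyh abijz iiwn qstbv gng ialq oaeh xbb xhojo zmf ocreu hrha ehevn lmgwf mya
Hunk 6: at line 10 remove [zmf,ocreu,hrha] add [xsw,enug,warw] -> 17 lines: nfp tbipl yyh abijz iiwn qstbv gng ialq oaeh xbb xhojo xsw enug warw ehevn lmgwf mya
Final line count: 17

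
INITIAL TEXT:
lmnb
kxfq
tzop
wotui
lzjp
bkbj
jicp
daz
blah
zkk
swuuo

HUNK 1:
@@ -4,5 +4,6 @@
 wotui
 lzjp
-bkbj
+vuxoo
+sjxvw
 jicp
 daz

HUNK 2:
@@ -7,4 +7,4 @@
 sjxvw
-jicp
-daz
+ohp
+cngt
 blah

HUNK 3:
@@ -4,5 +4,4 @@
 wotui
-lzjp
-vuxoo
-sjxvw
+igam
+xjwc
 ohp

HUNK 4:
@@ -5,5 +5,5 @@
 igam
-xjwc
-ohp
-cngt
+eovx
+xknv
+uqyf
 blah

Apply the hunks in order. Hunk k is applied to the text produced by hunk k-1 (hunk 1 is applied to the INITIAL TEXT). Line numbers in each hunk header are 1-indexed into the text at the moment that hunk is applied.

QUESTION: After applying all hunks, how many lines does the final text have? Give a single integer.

Answer: 11

Derivation:
Hunk 1: at line 4 remove [bkbj] add [vuxoo,sjxvw] -> 12 lines: lmnb kxfq tzop wotui lzjp vuxoo sjxvw jicp daz blah zkk swuuo
Hunk 2: at line 7 remove [jicp,daz] add [ohp,cngt] -> 12 lines: lmnb kxfq tzop wotui lzjp vuxoo sjxvw ohp cngt blah zkk swuuo
Hunk 3: at line 4 remove [lzjp,vuxoo,sjxvw] add [igam,xjwc] -> 11 lines: lmnb kxfq tzop wotui igam xjwc ohp cngt blah zkk swuuo
Hunk 4: at line 5 remove [xjwc,ohp,cngt] add [eovx,xknv,uqyf] -> 11 lines: lmnb kxfq tzop wotui igam eovx xknv uqyf blah zkk swuuo
Final line count: 11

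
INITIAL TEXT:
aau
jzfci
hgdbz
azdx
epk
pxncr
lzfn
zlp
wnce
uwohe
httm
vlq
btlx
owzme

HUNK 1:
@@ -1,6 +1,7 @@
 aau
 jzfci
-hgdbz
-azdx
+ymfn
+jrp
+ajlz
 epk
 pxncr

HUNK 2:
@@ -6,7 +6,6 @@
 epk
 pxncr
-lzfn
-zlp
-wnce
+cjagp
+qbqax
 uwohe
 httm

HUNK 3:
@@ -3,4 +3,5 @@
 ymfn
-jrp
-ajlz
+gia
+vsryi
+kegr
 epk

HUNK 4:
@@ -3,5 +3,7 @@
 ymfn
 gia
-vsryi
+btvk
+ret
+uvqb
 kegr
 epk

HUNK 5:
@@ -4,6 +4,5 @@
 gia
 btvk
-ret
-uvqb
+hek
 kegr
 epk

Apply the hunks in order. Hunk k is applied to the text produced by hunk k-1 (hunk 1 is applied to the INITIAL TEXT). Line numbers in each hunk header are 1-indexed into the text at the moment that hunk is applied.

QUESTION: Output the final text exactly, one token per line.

Hunk 1: at line 1 remove [hgdbz,azdx] add [ymfn,jrp,ajlz] -> 15 lines: aau jzfci ymfn jrp ajlz epk pxncr lzfn zlp wnce uwohe httm vlq btlx owzme
Hunk 2: at line 6 remove [lzfn,zlp,wnce] add [cjagp,qbqax] -> 14 lines: aau jzfci ymfn jrp ajlz epk pxncr cjagp qbqax uwohe httm vlq btlx owzme
Hunk 3: at line 3 remove [jrp,ajlz] add [gia,vsryi,kegr] -> 15 lines: aau jzfci ymfn gia vsryi kegr epk pxncr cjagp qbqax uwohe httm vlq btlx owzme
Hunk 4: at line 3 remove [vsryi] add [btvk,ret,uvqb] -> 17 lines: aau jzfci ymfn gia btvk ret uvqb kegr epk pxncr cjagp qbqax uwohe httm vlq btlx owzme
Hunk 5: at line 4 remove [ret,uvqb] add [hek] -> 16 lines: aau jzfci ymfn gia btvk hek kegr epk pxncr cjagp qbqax uwohe httm vlq btlx owzme

Answer: aau
jzfci
ymfn
gia
btvk
hek
kegr
epk
pxncr
cjagp
qbqax
uwohe
httm
vlq
btlx
owzme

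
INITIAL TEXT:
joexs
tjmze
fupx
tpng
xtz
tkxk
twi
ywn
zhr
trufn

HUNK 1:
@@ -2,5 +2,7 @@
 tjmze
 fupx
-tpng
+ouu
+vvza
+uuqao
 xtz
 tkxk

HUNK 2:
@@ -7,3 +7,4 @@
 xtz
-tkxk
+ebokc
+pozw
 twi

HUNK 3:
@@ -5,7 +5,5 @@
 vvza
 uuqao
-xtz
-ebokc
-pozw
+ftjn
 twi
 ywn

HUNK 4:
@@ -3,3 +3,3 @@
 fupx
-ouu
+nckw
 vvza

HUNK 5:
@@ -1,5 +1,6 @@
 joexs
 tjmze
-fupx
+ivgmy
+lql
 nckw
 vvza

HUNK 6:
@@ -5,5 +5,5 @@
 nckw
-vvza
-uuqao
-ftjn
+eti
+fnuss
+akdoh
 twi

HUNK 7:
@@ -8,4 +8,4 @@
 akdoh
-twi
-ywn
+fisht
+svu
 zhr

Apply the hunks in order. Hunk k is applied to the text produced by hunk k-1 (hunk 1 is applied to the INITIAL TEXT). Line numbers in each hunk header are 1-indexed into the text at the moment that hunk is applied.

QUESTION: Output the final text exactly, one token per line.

Hunk 1: at line 2 remove [tpng] add [ouu,vvza,uuqao] -> 12 lines: joexs tjmze fupx ouu vvza uuqao xtz tkxk twi ywn zhr trufn
Hunk 2: at line 7 remove [tkxk] add [ebokc,pozw] -> 13 lines: joexs tjmze fupx ouu vvza uuqao xtz ebokc pozw twi ywn zhr trufn
Hunk 3: at line 5 remove [xtz,ebokc,pozw] add [ftjn] -> 11 lines: joexs tjmze fupx ouu vvza uuqao ftjn twi ywn zhr trufn
Hunk 4: at line 3 remove [ouu] add [nckw] -> 11 lines: joexs tjmze fupx nckw vvza uuqao ftjn twi ywn zhr trufn
Hunk 5: at line 1 remove [fupx] add [ivgmy,lql] -> 12 lines: joexs tjmze ivgmy lql nckw vvza uuqao ftjn twi ywn zhr trufn
Hunk 6: at line 5 remove [vvza,uuqao,ftjn] add [eti,fnuss,akdoh] -> 12 lines: joexs tjmze ivgmy lql nckw eti fnuss akdoh twi ywn zhr trufn
Hunk 7: at line 8 remove [twi,ywn] add [fisht,svu] -> 12 lines: joexs tjmze ivgmy lql nckw eti fnuss akdoh fisht svu zhr trufn

Answer: joexs
tjmze
ivgmy
lql
nckw
eti
fnuss
akdoh
fisht
svu
zhr
trufn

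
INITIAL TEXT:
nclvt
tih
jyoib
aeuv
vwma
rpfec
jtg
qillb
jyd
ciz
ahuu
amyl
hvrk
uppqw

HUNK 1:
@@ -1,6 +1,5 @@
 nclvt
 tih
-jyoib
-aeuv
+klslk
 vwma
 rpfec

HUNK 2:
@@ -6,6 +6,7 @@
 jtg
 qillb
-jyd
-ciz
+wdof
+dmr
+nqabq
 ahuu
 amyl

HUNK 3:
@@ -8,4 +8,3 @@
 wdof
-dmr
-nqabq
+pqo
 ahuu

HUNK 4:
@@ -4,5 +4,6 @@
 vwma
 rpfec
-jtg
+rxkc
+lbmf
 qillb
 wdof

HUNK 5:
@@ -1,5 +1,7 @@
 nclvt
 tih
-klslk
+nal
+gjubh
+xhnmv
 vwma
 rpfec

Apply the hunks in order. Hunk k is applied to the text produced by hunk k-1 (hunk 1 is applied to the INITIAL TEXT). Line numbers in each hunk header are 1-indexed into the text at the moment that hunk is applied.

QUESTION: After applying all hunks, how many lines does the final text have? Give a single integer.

Hunk 1: at line 1 remove [jyoib,aeuv] add [klslk] -> 13 lines: nclvt tih klslk vwma rpfec jtg qillb jyd ciz ahuu amyl hvrk uppqw
Hunk 2: at line 6 remove [jyd,ciz] add [wdof,dmr,nqabq] -> 14 lines: nclvt tih klslk vwma rpfec jtg qillb wdof dmr nqabq ahuu amyl hvrk uppqw
Hunk 3: at line 8 remove [dmr,nqabq] add [pqo] -> 13 lines: nclvt tih klslk vwma rpfec jtg qillb wdof pqo ahuu amyl hvrk uppqw
Hunk 4: at line 4 remove [jtg] add [rxkc,lbmf] -> 14 lines: nclvt tih klslk vwma rpfec rxkc lbmf qillb wdof pqo ahuu amyl hvrk uppqw
Hunk 5: at line 1 remove [klslk] add [nal,gjubh,xhnmv] -> 16 lines: nclvt tih nal gjubh xhnmv vwma rpfec rxkc lbmf qillb wdof pqo ahuu amyl hvrk uppqw
Final line count: 16

Answer: 16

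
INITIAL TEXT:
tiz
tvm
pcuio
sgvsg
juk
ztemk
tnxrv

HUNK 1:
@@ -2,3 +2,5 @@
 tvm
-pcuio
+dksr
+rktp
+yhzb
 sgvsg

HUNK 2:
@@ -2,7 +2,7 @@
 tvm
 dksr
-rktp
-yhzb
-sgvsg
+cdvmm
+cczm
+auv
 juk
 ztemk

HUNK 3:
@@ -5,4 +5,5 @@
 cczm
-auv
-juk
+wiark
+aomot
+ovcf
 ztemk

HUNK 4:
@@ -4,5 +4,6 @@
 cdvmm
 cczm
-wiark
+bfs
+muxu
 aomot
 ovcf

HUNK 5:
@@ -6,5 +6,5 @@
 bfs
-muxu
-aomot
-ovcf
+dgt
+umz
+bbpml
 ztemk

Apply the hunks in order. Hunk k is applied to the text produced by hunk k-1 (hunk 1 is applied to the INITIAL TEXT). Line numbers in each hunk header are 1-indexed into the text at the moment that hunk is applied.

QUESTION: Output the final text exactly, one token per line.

Hunk 1: at line 2 remove [pcuio] add [dksr,rktp,yhzb] -> 9 lines: tiz tvm dksr rktp yhzb sgvsg juk ztemk tnxrv
Hunk 2: at line 2 remove [rktp,yhzb,sgvsg] add [cdvmm,cczm,auv] -> 9 lines: tiz tvm dksr cdvmm cczm auv juk ztemk tnxrv
Hunk 3: at line 5 remove [auv,juk] add [wiark,aomot,ovcf] -> 10 lines: tiz tvm dksr cdvmm cczm wiark aomot ovcf ztemk tnxrv
Hunk 4: at line 4 remove [wiark] add [bfs,muxu] -> 11 lines: tiz tvm dksr cdvmm cczm bfs muxu aomot ovcf ztemk tnxrv
Hunk 5: at line 6 remove [muxu,aomot,ovcf] add [dgt,umz,bbpml] -> 11 lines: tiz tvm dksr cdvmm cczm bfs dgt umz bbpml ztemk tnxrv

Answer: tiz
tvm
dksr
cdvmm
cczm
bfs
dgt
umz
bbpml
ztemk
tnxrv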